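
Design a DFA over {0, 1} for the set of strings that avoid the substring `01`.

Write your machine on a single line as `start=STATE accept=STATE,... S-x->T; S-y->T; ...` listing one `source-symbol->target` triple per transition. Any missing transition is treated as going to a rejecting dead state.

Track partial matches of the forbidden pattern `01`. State S2 is a dead state reached once `01` has occurred; every other state accepts. S0 means no part of `01` is currently matched.
A 3-state machine:
        0   1  
>* S0   S1  S0 
 * S1   S1  S2 
   S2   S2  S2 
(> = start, * = accepting)

start=S0; accept=S0,S1; S0-0->S1; S0-1->S0; S1-0->S1; S1-1->S2; S2-0->S2; S2-1->S2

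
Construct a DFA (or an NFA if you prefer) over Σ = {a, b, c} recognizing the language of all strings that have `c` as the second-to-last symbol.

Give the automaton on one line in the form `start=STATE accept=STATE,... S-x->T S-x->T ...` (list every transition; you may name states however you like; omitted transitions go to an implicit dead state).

Because acceptance depends on a position counted from the end, the machine has to buffer the most recent 2 symbols. Make each state the string of the last up-to-2 symbols read; on input `x` shift the window left and append `x`. Accept when the buffered window has length 2 and begins with `c`.
A 13-state machine:
          a    b    c  
>  S0     S1   S2   S3 
   S1     S4   S5   S6 
   S2     S7   S8   S9 
   S3    S10  S11  S12 
   S4     S4   S5   S6 
   S5     S7   S8   S9 
   S6    S10  S11  S12 
   S7     S4   S5   S6 
   S8     S7   S8   S9 
   S9    S10  S11  S12 
 * S10    S4   S5   S6 
 * S11    S7   S8   S9 
 * S12   S10  S11  S12 
(> = start, * = accepting)

start=S0 accept=S10,S11,S12 S0-a->S1 S0-b->S2 S0-c->S3 S1-a->S4 S1-b->S5 S1-c->S6 S2-a->S7 S2-b->S8 S2-c->S9 S3-a->S10 S3-b->S11 S3-c->S12 S4-a->S4 S4-b->S5 S4-c->S6 S5-a->S7 S5-b->S8 S5-c->S9 S6-a->S10 S6-b->S11 S6-c->S12 S7-a->S4 S7-b->S5 S7-c->S6 S8-a->S7 S8-b->S8 S8-c->S9 S9-a->S10 S9-b->S11 S9-c->S12 S10-a->S4 S10-b->S5 S10-c->S6 S11-a->S7 S11-b->S8 S11-c->S9 S12-a->S10 S12-b->S11 S12-c->S12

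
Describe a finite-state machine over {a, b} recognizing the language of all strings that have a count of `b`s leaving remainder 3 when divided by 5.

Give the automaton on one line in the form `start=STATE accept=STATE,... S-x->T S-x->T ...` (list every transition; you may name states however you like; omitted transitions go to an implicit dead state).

The only thing that matters is how many `b`s have appeared, reduced mod 5. Use one state per residue: q0 for 0, …, q4 for 4. Reading `b` moves to the next residue; anything else stays put. q3 is accepting.
        a   b  
>  q0   q0  q1 
   q1   q1  q2 
   q2   q2  q3 
 * q3   q3  q4 
   q4   q4  q0 
(> = start, * = accepting)

start=q0 accept=q3 q0-a->q0 q0-b->q1 q1-a->q1 q1-b->q2 q2-a->q2 q2-b->q3 q3-a->q3 q3-b->q4 q4-a->q4 q4-b->q0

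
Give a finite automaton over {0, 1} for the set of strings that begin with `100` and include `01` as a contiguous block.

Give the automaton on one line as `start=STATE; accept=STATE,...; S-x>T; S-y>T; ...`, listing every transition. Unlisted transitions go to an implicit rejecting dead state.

Build one automaton per condition and run them in lockstep. The first has 5 states tracking whether the input so far still matches the prefix `100`; the second has 3 states tracking whether and how much of `01` has been seen. A product state is a pair (one from each), accepting exactly when both do.
        0   1  
>  S0   S1  S2 
   S1   S1  S3 
   S2   S4  S5 
   S3   S3  S3 
   S4   S6  S3 
   S5   S1  S5 
   S6   S6  S7 
 * S7   S7  S7 
(> = start, * = accepting)

start=S0; accept=S7; S0-0>S1; S0-1>S2; S1-0>S1; S1-1>S3; S2-0>S4; S2-1>S5; S3-0>S3; S3-1>S3; S4-0>S6; S4-1>S3; S5-0>S1; S5-1>S5; S6-0>S6; S6-1>S7; S7-0>S7; S7-1>S7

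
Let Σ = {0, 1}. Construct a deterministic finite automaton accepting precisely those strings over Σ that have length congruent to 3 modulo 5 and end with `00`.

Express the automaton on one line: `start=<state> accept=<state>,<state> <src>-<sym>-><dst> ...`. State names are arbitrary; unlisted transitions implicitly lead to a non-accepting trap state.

Build one automaton per condition and run them in lockstep. One (5 states) tracks the input length modulo 5; the other (3 states) tracks how much of the suffix `00` has currently been matched. Each combined state is a pair, one component from each; accept when both components accept.
With 15 states:
          0    1  
>  q0     q1   q2 
   q1     q3   q4 
   q2     q5   q4 
   q3     q6   q7 
   q4     q8   q7 
   q5     q6   q7 
 * q6     q9  q10 
   q7    q11  q10 
   q8     q9  q10 
   q9    q12   q0 
   q10   q13   q0 
   q11   q12   q0 
   q12   q14   q2 
   q13   q14   q2 
   q14    q3   q4 
(> = start, * = accepting)

start=q0 accept=q6 q0-0->q1 q0-1->q2 q1-0->q3 q1-1->q4 q2-0->q5 q2-1->q4 q3-0->q6 q3-1->q7 q4-0->q8 q4-1->q7 q5-0->q6 q5-1->q7 q6-0->q9 q6-1->q10 q7-0->q11 q7-1->q10 q8-0->q9 q8-1->q10 q9-0->q12 q9-1->q0 q10-0->q13 q10-1->q0 q11-0->q12 q11-1->q0 q12-0->q14 q12-1->q2 q13-0->q14 q13-1->q2 q14-0->q3 q14-1->q4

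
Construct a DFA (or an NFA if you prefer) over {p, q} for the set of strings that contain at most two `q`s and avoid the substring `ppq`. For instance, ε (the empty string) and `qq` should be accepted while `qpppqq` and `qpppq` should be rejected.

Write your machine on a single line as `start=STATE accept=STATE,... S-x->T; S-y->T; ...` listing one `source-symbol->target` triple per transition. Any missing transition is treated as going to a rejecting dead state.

start=S0; accept=S0,S1,S2,S3,S4; S0-p->S1; S0-q->S2; S1-p->S3; S1-q->S2; S2-p->S4; S2-q->S3; S3-p->S3; S3-q->S5; S4-p->S3; S4-q->S3; S5-p->S5; S5-q->S5

Build one automaton per condition and run them in lockstep. One (4 states) tracks the count of `q`s, saturating at 3; the other (4 states) tracks partial matches of the forbidden pattern `ppq`. Each combined state is a pair, one component from each; accept when both components accept. Equivalent product states are then merged.
With 6 states:
        p   q  
>* S0   S1  S2 
 * S1   S3  S2 
 * S2   S4  S3 
 * S3   S3  S5 
 * S4   S3  S3 
   S5   S5  S5 
(> = start, * = accepting)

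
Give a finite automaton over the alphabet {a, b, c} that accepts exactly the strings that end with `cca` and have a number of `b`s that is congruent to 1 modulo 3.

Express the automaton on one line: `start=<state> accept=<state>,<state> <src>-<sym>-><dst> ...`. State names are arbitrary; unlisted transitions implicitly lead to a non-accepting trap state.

Run two small machines in parallel and take their product. The first has 4 states tracking how much of the suffix `cca` has currently been matched; the second has 3 states tracking the count of `b`s modulo 3. A product state is a pair (one from each), accepting exactly when both do. Minimizing collapses redundant product states.
A 6-state machine:
        a   b   c  
>  q0   q0  q1  q0 
   q1   q1  q2  q3 
   q2   q2  q0  q2 
   q3   q1  q2  q4 
   q4   q5  q2  q4 
 * q5   q1  q2  q3 
(> = start, * = accepting)

start=q0 accept=q5 q0-a->q0 q0-b->q1 q0-c->q0 q1-a->q1 q1-b->q2 q1-c->q3 q2-a->q2 q2-b->q0 q2-c->q2 q3-a->q1 q3-b->q2 q3-c->q4 q4-a->q5 q4-b->q2 q4-c->q4 q5-a->q1 q5-b->q2 q5-c->q3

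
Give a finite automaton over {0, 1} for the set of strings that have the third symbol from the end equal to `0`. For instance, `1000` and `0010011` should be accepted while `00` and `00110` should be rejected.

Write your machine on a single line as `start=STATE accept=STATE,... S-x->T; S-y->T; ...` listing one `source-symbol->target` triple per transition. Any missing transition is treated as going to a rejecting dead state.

start=q0; accept=q7,q8,q9,q10; q0-0->q1; q0-1->q2; q1-0->q3; q1-1->q4; q2-0->q5; q2-1->q6; q3-0->q7; q3-1->q8; q4-0->q9; q4-1->q10; q5-0->q11; q5-1->q12; q6-0->q13; q6-1->q14; q7-0->q7; q7-1->q8; q8-0->q9; q8-1->q10; q9-0->q11; q9-1->q12; q10-0->q13; q10-1->q14; q11-0->q7; q11-1->q8; q12-0->q9; q12-1->q10; q13-0->q11; q13-1->q12; q14-0->q13; q14-1->q14

Because acceptance depends on a position counted from the end, the machine has to buffer the most recent 3 symbols. Make each state the string of the last up-to-3 symbols read; on input `x` shift the window left and append `x`. Accept when the buffered window has length 3 and begins with `0`.
With 15 states:
          0    1  
>  q0     q1   q2 
   q1     q3   q4 
   q2     q5   q6 
   q3     q7   q8 
   q4     q9  q10 
   q5    q11  q12 
   q6    q13  q14 
 * q7     q7   q8 
 * q8     q9  q10 
 * q9    q11  q12 
 * q10   q13  q14 
   q11    q7   q8 
   q12    q9  q10 
   q13   q11  q12 
   q14   q13  q14 
(> = start, * = accepting)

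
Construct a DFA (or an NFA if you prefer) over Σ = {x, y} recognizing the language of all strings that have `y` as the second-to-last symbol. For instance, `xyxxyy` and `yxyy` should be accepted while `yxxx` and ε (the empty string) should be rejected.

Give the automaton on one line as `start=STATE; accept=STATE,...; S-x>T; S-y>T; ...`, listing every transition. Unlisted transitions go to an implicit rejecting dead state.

A DFA must remember the last 2 symbols (since which symbol is second-to-last isn't known until the input ends). Use one state per possible window of the last ≤2 symbols; accept from those whose window starts with `y`.
7 states suffice.
        x   y  
>  S0   S1  S2 
   S1   S3  S4 
   S2   S5  S6 
   S3   S3  S4 
   S4   S5  S6 
 * S5   S3  S4 
 * S6   S5  S6 
(> = start, * = accepting)

start=S0; accept=S5,S6; S0-x>S1; S0-y>S2; S1-x>S3; S1-y>S4; S2-x>S5; S2-y>S6; S3-x>S3; S3-y>S4; S4-x>S5; S4-y>S6; S5-x>S3; S5-y>S4; S6-x>S5; S6-y>S6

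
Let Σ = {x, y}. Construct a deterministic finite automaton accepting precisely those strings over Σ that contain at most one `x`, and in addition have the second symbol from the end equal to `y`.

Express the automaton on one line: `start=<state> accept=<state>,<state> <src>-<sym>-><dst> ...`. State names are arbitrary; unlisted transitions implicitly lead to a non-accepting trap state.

start=S0 accept=S5,S6,S7 S0-x->S1 S0-y->S2 S1-x->S3 S1-y->S4 S2-x->S5 S2-y->S6 S3-x->S3 S3-y->S3 S4-x->S3 S4-y->S7 S5-x->S3 S5-y->S4 S6-x->S5 S6-y->S6 S7-x->S3 S7-y->S7

Run two small machines in parallel and take their product. One (3 states) tracks the count of `x`s, saturating at 2; the other (7 states) tracks the last 2 symbols read. Each combined state is a pair, one component from each; accept when both components accept. After merging equivalent states the machine shrinks.
With 8 states:
        x   y  
>  S0   S1  S2 
   S1   S3  S4 
   S2   S5  S6 
   S3   S3  S3 
   S4   S3  S7 
 * S5   S3  S4 
 * S6   S5  S6 
 * S7   S3  S7 
(> = start, * = accepting)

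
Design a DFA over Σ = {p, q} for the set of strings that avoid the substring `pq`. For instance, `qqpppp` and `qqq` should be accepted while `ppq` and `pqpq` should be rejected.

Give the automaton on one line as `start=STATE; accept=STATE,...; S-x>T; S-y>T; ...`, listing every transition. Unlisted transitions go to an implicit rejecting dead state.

This is the complement of 'contains `pq`'. Use the same substring-matching states — S0 through S2 holding how much of `pq` has just been matched — but flip the accepting set: everything except the trap S2 accepts.
        p   q  
>* S0   S1  S0 
 * S1   S1  S2 
   S2   S2  S2 
(> = start, * = accepting)

start=S0; accept=S0,S1; S0-p>S1; S0-q>S0; S1-p>S1; S1-q>S2; S2-p>S2; S2-q>S2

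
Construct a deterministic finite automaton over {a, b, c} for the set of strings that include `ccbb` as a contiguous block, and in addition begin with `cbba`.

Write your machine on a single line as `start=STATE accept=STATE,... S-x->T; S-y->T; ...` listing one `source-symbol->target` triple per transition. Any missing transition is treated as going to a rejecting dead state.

Handle the two conditions separately and then intersect. One (5 states) tracks whether and how much of `ccbb` has been seen; the other (6 states) tracks whether the input so far still matches the prefix `cbba`. Each combined state is a pair, one component from each; accept when both components accept. Minimizing collapses redundant product states.
10 states suffice.
        a   b   c  
>  S0   S1  S1  S2 
   S1   S1  S1  S1 
   S2   S1  S3  S1 
   S3   S1  S4  S1 
   S4   S5  S1  S1 
   S5   S5  S5  S6 
   S6   S5  S5  S7 
   S7   S5  S8  S7 
   S8   S5  S9  S6 
 * S9   S9  S9  S9 
(> = start, * = accepting)

start=S0; accept=S9; S0-a->S1; S0-b->S1; S0-c->S2; S1-a->S1; S1-b->S1; S1-c->S1; S2-a->S1; S2-b->S3; S2-c->S1; S3-a->S1; S3-b->S4; S3-c->S1; S4-a->S5; S4-b->S1; S4-c->S1; S5-a->S5; S5-b->S5; S5-c->S6; S6-a->S5; S6-b->S5; S6-c->S7; S7-a->S5; S7-b->S8; S7-c->S7; S8-a->S5; S8-b->S9; S8-c->S6; S9-a->S9; S9-b->S9; S9-c->S9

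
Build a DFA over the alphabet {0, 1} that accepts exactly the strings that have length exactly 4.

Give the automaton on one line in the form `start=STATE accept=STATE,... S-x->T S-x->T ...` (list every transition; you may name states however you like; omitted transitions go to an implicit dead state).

We only need to distinguish lengths 0, 1, …, 4, and '>4'. Chain S0 → S1 → S2 → S3 → S4 → S5 on every symbol, with S5 looping. Accepting states: {S4}.
6 states suffice.
        0   1  
>  S0   S1  S1 
   S1   S2  S2 
   S2   S3  S3 
   S3   S4  S4 
 * S4   S5  S5 
   S5   S5  S5 
(> = start, * = accepting)

start=S0 accept=S4 S0-0->S1 S0-1->S1 S1-0->S2 S1-1->S2 S2-0->S3 S2-1->S3 S3-0->S4 S3-1->S4 S4-0->S5 S4-1->S5 S5-0->S5 S5-1->S5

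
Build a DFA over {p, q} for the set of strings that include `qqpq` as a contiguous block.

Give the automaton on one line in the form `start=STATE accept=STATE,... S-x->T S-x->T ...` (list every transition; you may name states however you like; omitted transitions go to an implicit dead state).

start=A accept=E A-p->A A-q->B B-p->A B-q->C C-p->D C-q->C D-p->A D-q->E E-p->E E-q->E

States A..D record the length of the longest prefix of `qqpq` that matches the current input suffix. Reaching E means `qqpq` has been seen, and we stay there forever. Accept from E.
A 5-state machine:
       p  q 
>  A   A  B 
   B   A  C 
   C   D  C 
   D   A  E 
 * E   E  E 
(> = start, * = accepting)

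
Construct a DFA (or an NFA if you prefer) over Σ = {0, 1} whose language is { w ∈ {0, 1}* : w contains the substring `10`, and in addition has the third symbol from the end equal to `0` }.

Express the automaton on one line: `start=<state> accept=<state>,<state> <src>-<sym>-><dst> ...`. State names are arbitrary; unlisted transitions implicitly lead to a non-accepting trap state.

Build one automaton per condition and run them in lockstep. One (3 states) tracks whether and how much of `10` has been seen; the other (15 states) tracks the last 3 symbols read. Each combined state is a pair, one component from each; accept when both components accept.
With 19 states:
          0    1  
>  q0     q1   q2 
   q1     q3   q4 
   q2     q5   q6 
   q3     q7   q8 
   q4     q9  q10 
   q5    q11  q12 
   q6    q13  q14 
   q7     q7   q8 
   q8     q9  q10 
 * q9    q11  q12 
   q10   q13  q14 
   q11   q15  q16 
   q12    q9  q17 
   q13   q11  q12 
   q14   q13  q14 
 * q15   q15  q16 
 * q16    q9  q17 
 * q17   q13  q18 
   q18   q13  q18 
(> = start, * = accepting)

start=q0 accept=q9,q15,q16,q17 q0-0->q1 q0-1->q2 q1-0->q3 q1-1->q4 q2-0->q5 q2-1->q6 q3-0->q7 q3-1->q8 q4-0->q9 q4-1->q10 q5-0->q11 q5-1->q12 q6-0->q13 q6-1->q14 q7-0->q7 q7-1->q8 q8-0->q9 q8-1->q10 q9-0->q11 q9-1->q12 q10-0->q13 q10-1->q14 q11-0->q15 q11-1->q16 q12-0->q9 q12-1->q17 q13-0->q11 q13-1->q12 q14-0->q13 q14-1->q14 q15-0->q15 q15-1->q16 q16-0->q9 q16-1->q17 q17-0->q13 q17-1->q18 q18-0->q13 q18-1->q18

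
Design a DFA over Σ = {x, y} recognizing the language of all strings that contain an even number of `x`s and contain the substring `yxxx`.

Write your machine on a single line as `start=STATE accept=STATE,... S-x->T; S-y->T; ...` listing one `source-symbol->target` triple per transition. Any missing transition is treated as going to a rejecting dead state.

start=q0; accept=q9; q0-x->q1; q0-y->q2; q1-x->q0; q1-y->q3; q2-x->q4; q2-y->q2; q3-x->q5; q3-y->q3; q4-x->q6; q4-y->q3; q5-x->q7; q5-y->q2; q6-x->q8; q6-y->q2; q7-x->q9; q7-y->q3; q8-x->q9; q8-y->q8; q9-x->q8; q9-y->q9

Run two small machines in parallel and take their product. The first has 2 states tracking the count of `x`s modulo 2; the second has 5 states tracking whether and how much of `yxxx` has been seen. A product state is a pair (one from each), accepting exactly when both do.
        x   y  
>  q0   q1  q2 
   q1   q0  q3 
   q2   q4  q2 
   q3   q5  q3 
   q4   q6  q3 
   q5   q7  q2 
   q6   q8  q2 
   q7   q9  q3 
   q8   q9  q8 
 * q9   q8  q9 
(> = start, * = accepting)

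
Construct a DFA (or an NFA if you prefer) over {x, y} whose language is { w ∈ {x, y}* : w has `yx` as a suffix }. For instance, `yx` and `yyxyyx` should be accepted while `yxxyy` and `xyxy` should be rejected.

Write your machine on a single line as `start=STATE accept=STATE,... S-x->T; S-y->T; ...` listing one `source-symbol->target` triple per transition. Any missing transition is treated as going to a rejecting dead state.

start=s0; accept=s2; s0-x->s0; s0-y->s1; s1-x->s2; s1-y->s1; s2-x->s0; s2-y->s1

Let each state record the length of the longest suffix of the input read so far that is also a prefix of `yx`. s1 means the last symbol is `y`; s2 means the last 2 symbols are `yx`. Accept only at s2, where the string currently ends in `yx`.
With 3 states:
        x   y  
>  s0   s0  s1 
   s1   s2  s1 
 * s2   s0  s1 
(> = start, * = accepting)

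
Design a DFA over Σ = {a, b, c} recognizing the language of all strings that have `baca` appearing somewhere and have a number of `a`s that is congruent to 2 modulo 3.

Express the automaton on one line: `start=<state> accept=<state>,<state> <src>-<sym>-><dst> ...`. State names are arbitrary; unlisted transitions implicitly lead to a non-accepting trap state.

start=s0 accept=s11 s0-a->s1 s0-b->s2 s0-c->s0 s1-a->s3 s1-b->s4 s1-c->s1 s2-a->s5 s2-b->s2 s2-c->s0 s3-a->s0 s3-b->s6 s3-c->s3 s4-a->s7 s4-b->s4 s4-c->s1 s5-a->s3 s5-b->s4 s5-c->s8 s6-a->s9 s6-b->s6 s6-c->s3 s7-a->s0 s7-b->s6 s7-c->s10 s8-a->s11 s8-b->s4 s8-c->s1 s9-a->s1 s9-b->s2 s9-c->s12 s10-a->s13 s10-b->s6 s10-c->s3 s11-a->s13 s11-b->s11 s11-c->s11 s12-a->s14 s12-b->s2 s12-c->s0 s13-a->s14 s13-b->s13 s13-c->s13 s14-a->s11 s14-b->s14 s14-c->s14

Build one automaton per condition and run them in lockstep. The first has 5 states tracking whether and how much of `baca` has been seen; the second has 3 states tracking the count of `a`s modulo 3. A product state is a pair (one from each), accepting exactly when both do.
A 15-state machine:
          a    b    c  
>  s0     s1   s2   s0 
   s1     s3   s4   s1 
   s2     s5   s2   s0 
   s3     s0   s6   s3 
   s4     s7   s4   s1 
   s5     s3   s4   s8 
   s6     s9   s6   s3 
   s7     s0   s6  s10 
   s8    s11   s4   s1 
   s9     s1   s2  s12 
   s10   s13   s6   s3 
 * s11   s13  s11  s11 
   s12   s14   s2   s0 
   s13   s14  s13  s13 
   s14   s11  s14  s14 
(> = start, * = accepting)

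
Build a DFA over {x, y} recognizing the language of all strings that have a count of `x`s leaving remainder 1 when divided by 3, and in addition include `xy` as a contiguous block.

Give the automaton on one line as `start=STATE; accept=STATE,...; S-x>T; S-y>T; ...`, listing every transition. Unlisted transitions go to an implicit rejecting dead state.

Handle the two conditions separately and then intersect. The first has 3 states tracking the count of `x`s modulo 3; the second has 3 states tracking whether and how much of `xy` has been seen. A product state is a pair (one from each), accepting exactly when both do.
A 7-state machine:
       x  y 
>  A   B  A 
   B   C  D 
   C   E  F 
 * D   F  D 
   E   B  G 
   F   G  F 
   G   D  G 
(> = start, * = accepting)

start=A; accept=D; A-x>B; A-y>A; B-x>C; B-y>D; C-x>E; C-y>F; D-x>F; D-y>D; E-x>B; E-y>G; F-x>G; F-y>F; G-x>D; G-y>G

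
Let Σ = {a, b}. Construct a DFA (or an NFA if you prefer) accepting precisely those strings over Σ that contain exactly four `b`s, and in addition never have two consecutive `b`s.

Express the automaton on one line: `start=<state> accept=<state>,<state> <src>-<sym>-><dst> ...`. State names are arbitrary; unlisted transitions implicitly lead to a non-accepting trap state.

Build one automaton per condition and run them in lockstep. One (6 states) tracks the count of `b`s, saturating at 5; the other (3 states) tracks partial matches of the forbidden pattern `bb`. Each combined state is a pair, one component from each; accept when both components accept.
15 states suffice.
          a    b  
>  q0     q0   q1 
   q1     q2   q3 
   q2     q2   q4 
   q3     q3   q5 
   q4     q6   q5 
   q5     q5   q7 
   q6     q6   q8 
   q7     q7   q9 
   q8    q10   q7 
   q9     q9   q9 
   q10   q10  q11 
 * q11   q12   q9 
 * q12   q12  q13 
   q13   q14   q9 
   q14   q14  q13 
(> = start, * = accepting)

start=q0 accept=q11,q12 q0-a->q0 q0-b->q1 q1-a->q2 q1-b->q3 q2-a->q2 q2-b->q4 q3-a->q3 q3-b->q5 q4-a->q6 q4-b->q5 q5-a->q5 q5-b->q7 q6-a->q6 q6-b->q8 q7-a->q7 q7-b->q9 q8-a->q10 q8-b->q7 q9-a->q9 q9-b->q9 q10-a->q10 q10-b->q11 q11-a->q12 q11-b->q9 q12-a->q12 q12-b->q13 q13-a->q14 q13-b->q9 q14-a->q14 q14-b->q13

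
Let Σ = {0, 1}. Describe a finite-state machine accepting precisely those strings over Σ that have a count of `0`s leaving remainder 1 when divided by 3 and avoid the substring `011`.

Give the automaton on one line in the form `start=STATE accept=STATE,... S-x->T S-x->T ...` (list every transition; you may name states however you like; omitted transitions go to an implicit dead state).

start=q0 accept=q1,q3 q0-0->q1 q0-1->q0 q1-0->q2 q1-1->q3 q2-0->q4 q2-1->q5 q3-0->q2 q3-1->q6 q4-0->q1 q4-1->q7 q5-0->q4 q5-1->q6 q6-0->q6 q6-1->q6 q7-0->q1 q7-1->q6

Run two small machines in parallel and take their product. The first has 3 states tracking the count of `0`s modulo 3; the second has 4 states tracking partial matches of the forbidden pattern `011`. A product state is a pair (one from each), accepting exactly when both do. After merging equivalent states the machine shrinks.
An 8-state machine:
        0   1  
>  q0   q1  q0 
 * q1   q2  q3 
   q2   q4  q5 
 * q3   q2  q6 
   q4   q1  q7 
   q5   q4  q6 
   q6   q6  q6 
   q7   q1  q6 
(> = start, * = accepting)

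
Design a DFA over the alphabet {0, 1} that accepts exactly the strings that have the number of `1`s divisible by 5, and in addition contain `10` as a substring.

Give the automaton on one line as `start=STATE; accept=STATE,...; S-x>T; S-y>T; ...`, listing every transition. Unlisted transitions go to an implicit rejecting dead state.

Handle the two conditions separately and then intersect. One (5 states) tracks the count of `1`s modulo 5; the other (3 states) tracks whether and how much of `10` has been seen. Each combined state is a pair, one component from each; accept when both components accept.
11 states suffice.
          0    1  
>  q0     q0   q1 
   q1     q2   q3 
   q2     q2   q4 
   q3     q4   q5 
   q4     q4   q6 
   q5     q6   q7 
   q6     q6   q8 
   q7     q8   q9 
   q8     q8  q10 
   q9    q10   q1 
 * q10   q10   q2 
(> = start, * = accepting)

start=q0; accept=q10; q0-0>q0; q0-1>q1; q1-0>q2; q1-1>q3; q2-0>q2; q2-1>q4; q3-0>q4; q3-1>q5; q4-0>q4; q4-1>q6; q5-0>q6; q5-1>q7; q6-0>q6; q6-1>q8; q7-0>q8; q7-1>q9; q8-0>q8; q8-1>q10; q9-0>q10; q9-1>q1; q10-0>q10; q10-1>q2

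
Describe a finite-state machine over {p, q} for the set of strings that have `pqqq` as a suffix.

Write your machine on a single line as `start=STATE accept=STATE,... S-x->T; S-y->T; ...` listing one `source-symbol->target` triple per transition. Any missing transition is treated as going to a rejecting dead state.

start=s0; accept=s4; s0-p->s1; s0-q->s0; s1-p->s1; s1-q->s2; s2-p->s1; s2-q->s3; s3-p->s1; s3-q->s4; s4-p->s1; s4-q->s0

Let each state record the length of the longest suffix of the input read so far that is also a prefix of `pqqq`. s1 means the last symbol is `p`; s2 means the last 2 symbols are `pq`; s3 means the last 3 symbols are `pqq`; s4 means the last 4 symbols are `pqqq`. Accept only at s4, where the string currently ends in `pqqq`.
With 5 states:
        p   q  
>  s0   s1  s0 
   s1   s1  s2 
   s2   s1  s3 
   s3   s1  s4 
 * s4   s1  s0 
(> = start, * = accepting)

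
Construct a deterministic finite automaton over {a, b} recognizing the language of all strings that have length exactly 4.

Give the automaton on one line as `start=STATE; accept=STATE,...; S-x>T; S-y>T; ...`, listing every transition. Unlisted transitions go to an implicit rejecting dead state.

We only need to distinguish lengths 0, 1, …, 4, and '>4'. Chain s0 → s1 → s2 → s3 → s4 → s5 on every symbol, with s5 looping. Accepting states: {s4}.
6 states suffice.
        a   b  
>  s0   s1  s1 
   s1   s2  s2 
   s2   s3  s3 
   s3   s4  s4 
 * s4   s5  s5 
   s5   s5  s5 
(> = start, * = accepting)

start=s0; accept=s4; s0-a>s1; s0-b>s1; s1-a>s2; s1-b>s2; s2-a>s3; s2-b>s3; s3-a>s4; s3-b>s4; s4-a>s5; s4-b>s5; s5-a>s5; s5-b>s5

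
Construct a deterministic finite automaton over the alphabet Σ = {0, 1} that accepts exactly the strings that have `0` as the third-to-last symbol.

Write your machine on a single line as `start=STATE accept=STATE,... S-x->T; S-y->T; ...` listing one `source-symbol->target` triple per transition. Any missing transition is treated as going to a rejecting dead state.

start=S0; accept=S7,S8,S9,S10; S0-0->S1; S0-1->S2; S1-0->S3; S1-1->S4; S2-0->S5; S2-1->S6; S3-0->S7; S3-1->S8; S4-0->S9; S4-1->S10; S5-0->S11; S5-1->S12; S6-0->S13; S6-1->S14; S7-0->S7; S7-1->S8; S8-0->S9; S8-1->S10; S9-0->S11; S9-1->S12; S10-0->S13; S10-1->S14; S11-0->S7; S11-1->S8; S12-0->S9; S12-1->S10; S13-0->S11; S13-1->S12; S14-0->S13; S14-1->S14

Because acceptance depends on a position counted from the end, the machine has to buffer the most recent 3 symbols. Make each state the string of the last up-to-3 symbols read; on input `x` shift the window left and append `x`. Accept when the buffered window has length 3 and begins with `0`.
A 15-state machine:
          0    1  
>  S0     S1   S2 
   S1     S3   S4 
   S2     S5   S6 
   S3     S7   S8 
   S4     S9  S10 
   S5    S11  S12 
   S6    S13  S14 
 * S7     S7   S8 
 * S8     S9  S10 
 * S9    S11  S12 
 * S10   S13  S14 
   S11    S7   S8 
   S12    S9  S10 
   S13   S11  S12 
   S14   S13  S14 
(> = start, * = accepting)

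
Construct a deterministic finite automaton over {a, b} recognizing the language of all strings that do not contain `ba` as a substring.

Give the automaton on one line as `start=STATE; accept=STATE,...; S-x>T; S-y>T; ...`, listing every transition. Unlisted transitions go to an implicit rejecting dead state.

start=s0; accept=s0,s1; s0-a>s0; s0-b>s1; s1-a>s2; s1-b>s1; s2-a>s2; s2-b>s2

This is the complement of 'contains `ba`'. Use the same substring-matching states — s0 through s2 holding how much of `ba` has just been matched — but flip the accepting set: everything except the trap s2 accepts.
3 states suffice.
        a   b  
>* s0   s0  s1 
 * s1   s2  s1 
   s2   s2  s2 
(> = start, * = accepting)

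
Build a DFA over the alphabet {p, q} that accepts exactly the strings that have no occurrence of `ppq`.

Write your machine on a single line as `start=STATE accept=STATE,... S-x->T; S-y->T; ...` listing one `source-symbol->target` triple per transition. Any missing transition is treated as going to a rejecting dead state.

start=s0; accept=s0,s1,s2; s0-p->s1; s0-q->s0; s1-p->s2; s1-q->s0; s2-p->s2; s2-q->s3; s3-p->s3; s3-q->s3

This is the complement of 'contains `ppq`'. Use the same substring-matching states — s0 through s3 holding how much of `ppq` has just been matched — but flip the accepting set: everything except the trap s3 accepts.
A 4-state machine:
        p   q  
>* s0   s1  s0 
 * s1   s2  s0 
 * s2   s2  s3 
   s3   s3  s3 
(> = start, * = accepting)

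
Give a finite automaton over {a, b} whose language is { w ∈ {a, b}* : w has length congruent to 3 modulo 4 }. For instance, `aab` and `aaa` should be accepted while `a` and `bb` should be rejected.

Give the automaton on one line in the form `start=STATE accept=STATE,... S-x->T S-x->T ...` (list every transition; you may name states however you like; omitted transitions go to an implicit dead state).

start=q0 accept=q3 q0-a->q1 q0-b->q1 q1-a->q2 q1-b->q2 q2-a->q3 q2-b->q3 q3-a->q0 q3-b->q0

Count input length modulo 4: every symbol advances one step around the cycle q0 → q1 → q2 → q3 → q0. Accept at q3.
A 4-state machine:
        a   b  
>  q0   q1  q1 
   q1   q2  q2 
   q2   q3  q3 
 * q3   q0  q0 
(> = start, * = accepting)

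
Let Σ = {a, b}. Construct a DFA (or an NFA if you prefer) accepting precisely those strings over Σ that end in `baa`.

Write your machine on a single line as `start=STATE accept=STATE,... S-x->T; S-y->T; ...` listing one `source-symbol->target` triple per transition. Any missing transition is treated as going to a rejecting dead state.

start=S0; accept=S3; S0-a->S0; S0-b->S1; S1-a->S2; S1-b->S1; S2-a->S3; S2-b->S1; S3-a->S0; S3-b->S1

Remember how much of `baa` the current input suffix matches. State S0 means no match yet; S1 means the last symbol is `b`; S2 means the last 2 symbols are `ba`; S3 means the last 3 symbols are `baa`. Only S3 accepts. On a mismatch, fall back to the longest proper suffix that is still a prefix of `baa`.
        a   b  
>  S0   S0  S1 
   S1   S2  S1 
   S2   S3  S1 
 * S3   S0  S1 
(> = start, * = accepting)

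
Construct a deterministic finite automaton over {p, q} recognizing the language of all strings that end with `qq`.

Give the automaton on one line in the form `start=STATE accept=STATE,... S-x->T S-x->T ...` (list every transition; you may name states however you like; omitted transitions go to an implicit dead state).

Remember how much of `qq` the current input suffix matches. State s0 means no match yet; s1 means the last symbol is `q`; s2 means the last 2 symbols are `qq`. Only s2 accepts. On a mismatch, fall back to the longest proper suffix that is still a prefix of `qq`.
3 states suffice.
        p   q  
>  s0   s0  s1 
   s1   s0  s2 
 * s2   s0  s2 
(> = start, * = accepting)

start=s0 accept=s2 s0-p->s0 s0-q->s1 s1-p->s0 s1-q->s2 s2-p->s0 s2-q->s2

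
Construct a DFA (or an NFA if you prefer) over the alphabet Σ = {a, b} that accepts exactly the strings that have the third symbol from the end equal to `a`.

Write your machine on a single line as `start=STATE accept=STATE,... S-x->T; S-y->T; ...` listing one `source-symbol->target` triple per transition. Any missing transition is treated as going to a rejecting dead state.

start=q0; accept=q7,q8,q9,q10; q0-a->q1; q0-b->q2; q1-a->q3; q1-b->q4; q2-a->q5; q2-b->q6; q3-a->q7; q3-b->q8; q4-a->q9; q4-b->q10; q5-a->q11; q5-b->q12; q6-a->q13; q6-b->q14; q7-a->q7; q7-b->q8; q8-a->q9; q8-b->q10; q9-a->q11; q9-b->q12; q10-a->q13; q10-b->q14; q11-a->q7; q11-b->q8; q12-a->q9; q12-b->q10; q13-a->q11; q13-b->q12; q14-a->q13; q14-b->q14

A DFA must remember the last 3 symbols (since which symbol is third-to-last isn't known until the input ends). Use one state per possible window of the last ≤3 symbols; accept from those whose window starts with `a`.
          a    b  
>  q0     q1   q2 
   q1     q3   q4 
   q2     q5   q6 
   q3     q7   q8 
   q4     q9  q10 
   q5    q11  q12 
   q6    q13  q14 
 * q7     q7   q8 
 * q8     q9  q10 
 * q9    q11  q12 
 * q10   q13  q14 
   q11    q7   q8 
   q12    q9  q10 
   q13   q11  q12 
   q14   q13  q14 
(> = start, * = accepting)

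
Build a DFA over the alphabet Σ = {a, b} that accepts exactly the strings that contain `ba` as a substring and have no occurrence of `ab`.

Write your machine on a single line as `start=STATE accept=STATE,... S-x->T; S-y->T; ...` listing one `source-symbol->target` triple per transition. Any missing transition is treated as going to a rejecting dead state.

start=S0; accept=S3; S0-a->S1; S0-b->S2; S1-a->S1; S1-b->S1; S2-a->S3; S2-b->S2; S3-a->S3; S3-b->S1

Run two small machines in parallel and take their product. The first has 3 states tracking whether and how much of `ba` has been seen; the second has 3 states tracking partial matches of the forbidden pattern `ab`. A product state is a pair (one from each), accepting exactly when both do. Equivalent product states are then merged.
4 states suffice.
        a   b  
>  S0   S1  S2 
   S1   S1  S1 
   S2   S3  S2 
 * S3   S3  S1 
(> = start, * = accepting)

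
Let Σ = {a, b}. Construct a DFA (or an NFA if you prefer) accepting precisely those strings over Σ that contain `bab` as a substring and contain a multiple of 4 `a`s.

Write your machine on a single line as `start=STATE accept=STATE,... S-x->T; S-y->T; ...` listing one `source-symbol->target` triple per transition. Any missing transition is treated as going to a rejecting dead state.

Run two small machines in parallel and take their product. The first has 4 states tracking whether and how much of `bab` has been seen; the second has 4 states tracking the count of `a`s modulo 4. A product state is a pair (one from each), accepting exactly when both do.
16 states suffice.
          a    b  
>  s0     s1   s2 
   s1     s3   s4 
   s2     s5   s2 
   s3     s6   s7 
   s4     s8   s4 
   s5     s3   s9 
   s6     s0  s10 
   s7    s11   s7 
   s8     s6  s12 
   s9    s12   s9 
   s10   s13  s10 
   s11    s0  s14 
   s12   s14  s12 
   s13    s1  s15 
   s14   s15  s14 
 * s15    s9  s15 
(> = start, * = accepting)

start=s0; accept=s15; s0-a->s1; s0-b->s2; s1-a->s3; s1-b->s4; s2-a->s5; s2-b->s2; s3-a->s6; s3-b->s7; s4-a->s8; s4-b->s4; s5-a->s3; s5-b->s9; s6-a->s0; s6-b->s10; s7-a->s11; s7-b->s7; s8-a->s6; s8-b->s12; s9-a->s12; s9-b->s9; s10-a->s13; s10-b->s10; s11-a->s0; s11-b->s14; s12-a->s14; s12-b->s12; s13-a->s1; s13-b->s15; s14-a->s15; s14-b->s14; s15-a->s9; s15-b->s15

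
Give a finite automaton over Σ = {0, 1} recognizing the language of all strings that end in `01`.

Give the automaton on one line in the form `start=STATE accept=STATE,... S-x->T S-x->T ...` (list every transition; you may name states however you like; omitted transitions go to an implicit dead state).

start=s0 accept=s2 s0-0->s1 s0-1->s0 s1-0->s1 s1-1->s2 s2-0->s1 s2-1->s0

Remember how much of `01` the current input suffix matches. State s0 means no match yet; s1 means the last symbol is `0`; s2 means the last 2 symbols are `01`. Only s2 accepts. On a mismatch, fall back to the longest proper suffix that is still a prefix of `01`.
A 3-state machine:
        0   1  
>  s0   s1  s0 
   s1   s1  s2 
 * s2   s1  s0 
(> = start, * = accepting)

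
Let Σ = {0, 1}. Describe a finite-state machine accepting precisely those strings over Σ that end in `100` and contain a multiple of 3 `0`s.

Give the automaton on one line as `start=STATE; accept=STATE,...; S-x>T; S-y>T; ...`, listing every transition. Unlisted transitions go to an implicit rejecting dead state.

start=S0; accept=S5; S0-0>S1; S0-1>S0; S1-0>S2; S1-1>S3; S2-0>S0; S2-1>S2; S3-0>S4; S3-1>S3; S4-0>S5; S4-1>S2; S5-0>S1; S5-1>S0

Handle the two conditions separately and then intersect. The first has 4 states tracking how much of the suffix `100` has currently been matched; the second has 3 states tracking the count of `0`s modulo 3. A product state is a pair (one from each), accepting exactly when both do. Minimizing collapses redundant product states.
With 6 states:
        0   1  
>  S0   S1  S0 
   S1   S2  S3 
   S2   S0  S2 
   S3   S4  S3 
   S4   S5  S2 
 * S5   S1  S0 
(> = start, * = accepting)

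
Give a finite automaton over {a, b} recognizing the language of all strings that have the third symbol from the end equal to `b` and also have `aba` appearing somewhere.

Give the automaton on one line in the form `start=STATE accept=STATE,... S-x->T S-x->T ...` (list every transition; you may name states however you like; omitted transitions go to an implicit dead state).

start=s0 accept=s4,s5,s9,s10 s0-a->s1 s0-b->s0 s1-a->s1 s1-b->s2 s2-a->s3 s2-b->s0 s3-a->s4 s3-b->s5 s4-a->s6 s4-b->s7 s5-a->s3 s5-b->s8 s6-a->s6 s6-b->s7 s7-a->s3 s7-b->s8 s8-a->s9 s8-b->s10 s9-a->s4 s9-b->s5 s10-a->s9 s10-b->s10

Run two small machines in parallel and take their product. One (15 states) tracks the last 3 symbols read; the other (4 states) tracks whether and how much of `aba` has been seen. Each combined state is a pair, one component from each; accept when both components accept. After merging equivalent states the machine shrinks.
With 11 states:
          a    b  
>  s0     s1   s0 
   s1     s1   s2 
   s2     s3   s0 
   s3     s4   s5 
 * s4     s6   s7 
 * s5     s3   s8 
   s6     s6   s7 
   s7     s3   s8 
   s8     s9  s10 
 * s9     s4   s5 
 * s10    s9  s10 
(> = start, * = accepting)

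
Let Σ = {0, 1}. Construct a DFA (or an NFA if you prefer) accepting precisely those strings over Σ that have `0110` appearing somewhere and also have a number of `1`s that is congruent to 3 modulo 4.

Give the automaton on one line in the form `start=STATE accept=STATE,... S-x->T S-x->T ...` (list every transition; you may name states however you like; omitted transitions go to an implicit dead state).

start=A accept=O A-0->B A-1->C B-0->B B-1->D C-0->E C-1->F D-0->E D-1->G E-0->E E-1->H F-0->I F-1->J G-0->K G-1->J H-0->I H-1->L I-0->I I-1->M J-0->N J-1->A K-0->K K-1->O L-0->O L-1->A M-0->N M-1->P N-0->N N-1->Q O-0->O O-1->R P-0->R P-1->C Q-0->B Q-1->S R-0->R R-1->T S-0->T S-1->F T-0->T T-1->K

Build one automaton per condition and run them in lockstep. One (5 states) tracks whether and how much of `0110` has been seen; the other (4 states) tracks the count of `1`s modulo 4. Each combined state is a pair, one component from each; accept when both components accept.
20 states suffice.
       0  1 
>  A   B  C 
   B   B  D 
   C   E  F 
   D   E  G 
   E   E  H 
   F   I  J 
   G   K  J 
   H   I  L 
   I   I  M 
   J   N  A 
   K   K  O 
   L   O  A 
   M   N  P 
   N   N  Q 
 * O   O  R 
   P   R  C 
   Q   B  S 
   R   R  T 
   S   T  F 
   T   T  K 
(> = start, * = accepting)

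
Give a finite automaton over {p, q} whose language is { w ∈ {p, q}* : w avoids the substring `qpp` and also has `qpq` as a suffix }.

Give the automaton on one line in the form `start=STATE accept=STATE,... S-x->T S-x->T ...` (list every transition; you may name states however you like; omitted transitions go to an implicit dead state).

start=A accept=E A-p->A A-q->B B-p->C B-q->B C-p->D C-q->E D-p->D D-q->D E-p->C E-q->B

Handle the two conditions separately and then intersect. One (4 states) tracks partial matches of the forbidden pattern `qpp`; the other (4 states) tracks how much of the suffix `qpq` has currently been matched. Each combined state is a pair, one component from each; accept when both components accept. After merging equivalent states the machine shrinks.
       p  q 
>  A   A  B 
   B   C  B 
   C   D  E 
   D   D  D 
 * E   C  B 
(> = start, * = accepting)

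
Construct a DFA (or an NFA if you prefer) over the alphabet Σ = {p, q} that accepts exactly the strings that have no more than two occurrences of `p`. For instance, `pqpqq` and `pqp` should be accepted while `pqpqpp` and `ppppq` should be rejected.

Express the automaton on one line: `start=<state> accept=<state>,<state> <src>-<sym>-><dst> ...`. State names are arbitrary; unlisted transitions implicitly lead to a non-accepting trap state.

Count `p`s, saturating at 3: states S0 through S2 mean 0 through 2 `p`s seen; S3 means more than 2. Each `p` increments (capped at S3); other symbols loop. Accept from {S0, S1, S2}.
4 states suffice.
        p   q  
>* S0   S1  S0 
 * S1   S2  S1 
 * S2   S3  S2 
   S3   S3  S3 
(> = start, * = accepting)

start=S0 accept=S0,S1,S2 S0-p->S1 S0-q->S0 S1-p->S2 S1-q->S1 S2-p->S3 S2-q->S2 S3-p->S3 S3-q->S3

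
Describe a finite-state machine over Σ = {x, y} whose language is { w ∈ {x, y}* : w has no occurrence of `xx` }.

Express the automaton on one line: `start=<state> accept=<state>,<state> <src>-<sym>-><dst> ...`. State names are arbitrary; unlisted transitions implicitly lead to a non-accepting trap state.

Track partial matches of the forbidden pattern `xx`. State C is a dead state reached once `xx` has occurred; every other state accepts. A means no part of `xx` is currently matched.
3 states suffice.
       x  y 
>* A   B  A 
 * B   C  A 
   C   C  C 
(> = start, * = accepting)

start=A accept=A,B A-x->B A-y->A B-x->C B-y->A C-x->C C-y->C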